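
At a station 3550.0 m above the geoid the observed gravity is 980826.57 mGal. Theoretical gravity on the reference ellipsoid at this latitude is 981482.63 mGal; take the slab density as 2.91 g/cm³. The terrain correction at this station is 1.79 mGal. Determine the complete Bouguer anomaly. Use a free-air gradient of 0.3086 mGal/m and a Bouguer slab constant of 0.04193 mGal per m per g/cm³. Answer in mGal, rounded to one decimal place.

8.1

Free-air correction = 0.3086 × 3550.0 = 1095.53 mGal
Free-air anomaly = 980826.57 − 981482.63 + (1095.53) = 439.47 mGal
Bouguer slab correction = 0.04193 × 2.91 × 3550.0 = 433.16 mGal
Simple Bouguer anomaly = 439.47 − (433.16) = 6.31 mGal
Complete Bouguer anomaly = 6.31 + 1.79 = 8.10 mGal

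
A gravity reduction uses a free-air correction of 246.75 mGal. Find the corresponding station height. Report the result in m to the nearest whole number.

800

h = 246.75 / 0.3086 = 799.58 m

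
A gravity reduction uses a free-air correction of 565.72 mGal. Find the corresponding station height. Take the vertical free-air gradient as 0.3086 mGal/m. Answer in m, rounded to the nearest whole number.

h = 565.72 / 0.3086 = 1833.18 m

1833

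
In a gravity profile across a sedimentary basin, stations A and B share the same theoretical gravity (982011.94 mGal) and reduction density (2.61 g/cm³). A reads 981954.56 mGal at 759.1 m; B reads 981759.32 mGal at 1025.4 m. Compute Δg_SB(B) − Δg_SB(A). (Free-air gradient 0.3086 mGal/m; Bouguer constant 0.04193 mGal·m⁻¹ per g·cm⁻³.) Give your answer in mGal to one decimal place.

-142.2

Δg_SB(A) = 981954.56 − 982011.94 + 0.3086×759.1 − 0.04193×2.61×759.1 = 93.80 mGal
Δg_SB(B) = 981759.32 − 982011.94 + 0.3086×1025.4 − 0.04193×2.61×1025.4 = -48.40 mGal
Difference = -48.40 − (93.80) = -142.20 mGal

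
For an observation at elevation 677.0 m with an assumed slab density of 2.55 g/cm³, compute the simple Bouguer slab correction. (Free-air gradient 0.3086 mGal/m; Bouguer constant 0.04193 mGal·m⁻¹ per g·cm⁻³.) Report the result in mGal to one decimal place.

72.4

Bouguer slab correction = 0.04193 × 2.55 × 677.0 = 72.4 mGal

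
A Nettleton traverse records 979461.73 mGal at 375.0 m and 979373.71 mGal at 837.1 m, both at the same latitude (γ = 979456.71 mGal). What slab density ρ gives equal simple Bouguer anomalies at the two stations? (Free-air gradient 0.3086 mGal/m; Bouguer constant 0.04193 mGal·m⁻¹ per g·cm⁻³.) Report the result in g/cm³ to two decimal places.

2.82

Δg_obs = 979373.71 − 979461.73 = -88.02 mGal over Δh = 837.1 − 375.0 = 462.1 m
Equal Bouguer anomalies ⇒ Δg_obs + (0.3086 − 0.04193ρ)·Δh = 0
0.3086 − 0.04193ρ = −Δg_obs/Δh = 0.19048
ρ = (0.3086 − 0.19048) / 0.04193 = 2.82 g/cm³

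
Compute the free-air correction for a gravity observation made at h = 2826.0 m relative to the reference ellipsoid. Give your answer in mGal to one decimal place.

872.1

Free-air correction = 0.3086 × 2826.0 = 872.1 mGal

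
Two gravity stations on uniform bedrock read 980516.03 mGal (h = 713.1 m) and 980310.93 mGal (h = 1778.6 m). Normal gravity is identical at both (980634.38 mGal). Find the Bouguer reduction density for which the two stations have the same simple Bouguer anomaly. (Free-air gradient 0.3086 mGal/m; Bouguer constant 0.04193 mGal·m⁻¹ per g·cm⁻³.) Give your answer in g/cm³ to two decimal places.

Δg_obs = 980310.93 − 980516.03 = -205.10 mGal over Δh = 1778.6 − 713.1 = 1065.5 m
Equal Bouguer anomalies ⇒ Δg_obs + (0.3086 − 0.04193ρ)·Δh = 0
0.3086 − 0.04193ρ = −Δg_obs/Δh = 0.19249
ρ = (0.3086 − 0.19249) / 0.04193 = 2.77 g/cm³

2.77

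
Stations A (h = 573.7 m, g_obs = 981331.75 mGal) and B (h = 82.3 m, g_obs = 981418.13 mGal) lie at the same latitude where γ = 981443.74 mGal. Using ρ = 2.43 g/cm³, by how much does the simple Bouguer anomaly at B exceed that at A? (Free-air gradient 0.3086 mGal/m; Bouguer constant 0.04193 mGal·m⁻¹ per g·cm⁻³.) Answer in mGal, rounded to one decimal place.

Δg_SB(A) = 981331.75 − 981443.74 + 0.3086×573.7 − 0.04193×2.43×573.7 = 6.60 mGal
Δg_SB(B) = 981418.13 − 981443.74 + 0.3086×82.3 − 0.04193×2.43×82.3 = -8.60 mGal
Difference = -8.60 − (6.60) = -15.20 mGal

-15.2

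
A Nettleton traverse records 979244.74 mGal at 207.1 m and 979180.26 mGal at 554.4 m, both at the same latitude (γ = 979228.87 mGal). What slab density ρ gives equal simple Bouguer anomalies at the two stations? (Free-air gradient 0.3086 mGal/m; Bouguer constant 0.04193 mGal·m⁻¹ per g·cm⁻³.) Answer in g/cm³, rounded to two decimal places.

Δg_obs = 979180.26 − 979244.74 = -64.48 mGal over Δh = 554.4 − 207.1 = 347.3 m
Equal Bouguer anomalies ⇒ Δg_obs + (0.3086 − 0.04193ρ)·Δh = 0
0.3086 − 0.04193ρ = −Δg_obs/Δh = 0.18566
ρ = (0.3086 − 0.18566) / 0.04193 = 2.93 g/cm³

2.93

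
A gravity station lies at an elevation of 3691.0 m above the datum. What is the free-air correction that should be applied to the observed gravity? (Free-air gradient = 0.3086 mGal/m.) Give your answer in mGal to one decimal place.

Free-air correction = 0.3086 × 3691.0 = 1139.0 mGal

1139.0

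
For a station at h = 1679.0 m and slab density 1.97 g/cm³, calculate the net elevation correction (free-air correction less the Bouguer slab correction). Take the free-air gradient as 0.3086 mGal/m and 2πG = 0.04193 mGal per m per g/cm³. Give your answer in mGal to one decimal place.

Combined gradient = 0.3086 − 0.04193 × 1.97 = 0.2259979 mGal/m
Combined elevation correction = 0.2259979 × 1679.0 = 379.5 mGal

379.5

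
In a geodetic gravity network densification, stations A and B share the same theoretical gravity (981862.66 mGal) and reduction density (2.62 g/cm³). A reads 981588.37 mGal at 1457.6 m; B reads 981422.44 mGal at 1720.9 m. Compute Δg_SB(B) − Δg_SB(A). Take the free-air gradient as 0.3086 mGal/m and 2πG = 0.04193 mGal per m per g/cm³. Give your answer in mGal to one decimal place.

Δg_SB(A) = 981588.37 − 981862.66 + 0.3086×1457.6 − 0.04193×2.62×1457.6 = 15.40 mGal
Δg_SB(B) = 981422.44 − 981862.66 + 0.3086×1720.9 − 0.04193×2.62×1720.9 = -98.20 mGal
Difference = -98.20 − (15.40) = -113.60 mGal

-113.6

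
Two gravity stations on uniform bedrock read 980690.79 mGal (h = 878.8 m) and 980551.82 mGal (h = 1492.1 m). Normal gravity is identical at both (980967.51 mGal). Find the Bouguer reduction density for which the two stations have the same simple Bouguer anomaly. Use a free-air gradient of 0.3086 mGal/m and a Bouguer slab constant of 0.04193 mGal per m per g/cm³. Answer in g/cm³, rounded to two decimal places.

1.96

Δg_obs = 980551.82 − 980690.79 = -138.97 mGal over Δh = 1492.1 − 878.8 = 613.3 m
Equal Bouguer anomalies ⇒ Δg_obs + (0.3086 − 0.04193ρ)·Δh = 0
0.3086 − 0.04193ρ = −Δg_obs/Δh = 0.22659
ρ = (0.3086 − 0.22659) / 0.04193 = 1.96 g/cm³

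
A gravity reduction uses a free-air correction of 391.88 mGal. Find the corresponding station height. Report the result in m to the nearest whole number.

1270

h = 391.88 / 0.3086 = 1269.86 m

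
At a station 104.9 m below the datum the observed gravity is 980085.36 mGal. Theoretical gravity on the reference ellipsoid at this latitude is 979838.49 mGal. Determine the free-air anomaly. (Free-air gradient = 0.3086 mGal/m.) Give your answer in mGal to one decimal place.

Free-air correction = 0.3086 × -104.9 = -32.37 mGal
Free-air anomaly = 980085.36 − 979838.49 + (-32.37) = 214.50 mGal

214.5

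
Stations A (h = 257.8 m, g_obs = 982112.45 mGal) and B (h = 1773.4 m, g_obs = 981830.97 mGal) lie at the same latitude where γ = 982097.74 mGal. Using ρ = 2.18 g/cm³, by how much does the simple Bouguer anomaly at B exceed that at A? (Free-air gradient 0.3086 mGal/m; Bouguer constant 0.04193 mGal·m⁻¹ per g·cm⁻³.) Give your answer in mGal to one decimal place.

47.7

Δg_SB(A) = 982112.45 − 982097.74 + 0.3086×257.8 − 0.04193×2.18×257.8 = 70.70 mGal
Δg_SB(B) = 981830.97 − 982097.74 + 0.3086×1773.4 − 0.04193×2.18×1773.4 = 118.40 mGal
Difference = 118.40 − (70.70) = 47.70 mGal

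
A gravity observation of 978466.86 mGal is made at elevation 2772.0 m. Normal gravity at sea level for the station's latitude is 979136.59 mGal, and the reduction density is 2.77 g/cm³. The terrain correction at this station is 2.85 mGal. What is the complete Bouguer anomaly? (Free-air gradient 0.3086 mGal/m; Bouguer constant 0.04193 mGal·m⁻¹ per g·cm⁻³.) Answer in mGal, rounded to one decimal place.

-133.4

Free-air correction = 0.3086 × 2772.0 = 855.44 mGal
Free-air anomaly = 978466.86 − 979136.59 + (855.44) = 185.71 mGal
Bouguer slab correction = 0.04193 × 2.77 × 2772.0 = 321.96 mGal
Simple Bouguer anomaly = 185.71 − (321.96) = -136.25 mGal
Complete Bouguer anomaly = -136.25 + 2.85 = -133.40 mGal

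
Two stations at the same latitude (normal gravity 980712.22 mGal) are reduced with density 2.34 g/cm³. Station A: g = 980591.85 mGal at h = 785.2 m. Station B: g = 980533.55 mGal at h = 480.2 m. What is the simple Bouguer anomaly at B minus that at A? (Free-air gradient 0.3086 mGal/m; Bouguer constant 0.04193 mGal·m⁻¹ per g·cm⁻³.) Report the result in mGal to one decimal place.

Δg_SB(A) = 980591.85 − 980712.22 + 0.3086×785.2 − 0.04193×2.34×785.2 = 44.90 mGal
Δg_SB(B) = 980533.55 − 980712.22 + 0.3086×480.2 − 0.04193×2.34×480.2 = -77.60 mGal
Difference = -77.60 − (44.90) = -122.50 mGal

-122.5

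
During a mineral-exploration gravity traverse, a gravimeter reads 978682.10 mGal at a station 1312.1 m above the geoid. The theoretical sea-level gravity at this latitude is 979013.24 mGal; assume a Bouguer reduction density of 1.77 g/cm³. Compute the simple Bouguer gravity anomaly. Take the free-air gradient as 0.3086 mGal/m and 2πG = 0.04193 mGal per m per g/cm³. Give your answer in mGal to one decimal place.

-23.6

Free-air correction = 0.3086 × 1312.1 = 404.91 mGal
Free-air anomaly = 978682.10 − 979013.24 + (404.91) = 73.77 mGal
Bouguer slab correction = 0.04193 × 1.77 × 1312.1 = 97.38 mGal
Simple Bouguer anomaly = 73.77 − (97.38) = -23.61 mGal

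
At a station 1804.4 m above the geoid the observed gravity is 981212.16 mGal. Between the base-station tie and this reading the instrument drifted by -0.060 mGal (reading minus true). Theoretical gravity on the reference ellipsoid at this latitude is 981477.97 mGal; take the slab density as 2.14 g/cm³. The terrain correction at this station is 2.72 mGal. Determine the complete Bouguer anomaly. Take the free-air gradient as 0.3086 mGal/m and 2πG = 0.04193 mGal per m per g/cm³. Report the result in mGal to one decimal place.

131.9

Drift-corrected reading = 981212.16 − (-0.060) = 981212.220 mGal
Free-air correction = 0.3086 × 1804.4 = 556.84 mGal
Free-air anomaly = 981212.220 − 981477.97 + (556.84) = 291.090 mGal
Bouguer slab correction = 0.04193 × 2.14 × 1804.4 = 161.91 mGal
Simple Bouguer anomaly = 291.090 − (161.91) = 129.180 mGal
Complete Bouguer anomaly = 129.180 + 2.72 = 131.900 mGal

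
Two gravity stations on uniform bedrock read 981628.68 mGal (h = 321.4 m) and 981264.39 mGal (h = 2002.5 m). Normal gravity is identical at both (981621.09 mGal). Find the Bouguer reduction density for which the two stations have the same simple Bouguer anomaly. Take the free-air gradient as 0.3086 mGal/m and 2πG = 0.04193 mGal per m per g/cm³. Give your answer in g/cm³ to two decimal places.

Δg_obs = 981264.39 − 981628.68 = -364.29 mGal over Δh = 2002.5 − 321.4 = 1681.1 m
Equal Bouguer anomalies ⇒ Δg_obs + (0.3086 − 0.04193ρ)·Δh = 0
0.3086 − 0.04193ρ = −Δg_obs/Δh = 0.21670
ρ = (0.3086 − 0.21670) / 0.04193 = 2.19 g/cm³

2.19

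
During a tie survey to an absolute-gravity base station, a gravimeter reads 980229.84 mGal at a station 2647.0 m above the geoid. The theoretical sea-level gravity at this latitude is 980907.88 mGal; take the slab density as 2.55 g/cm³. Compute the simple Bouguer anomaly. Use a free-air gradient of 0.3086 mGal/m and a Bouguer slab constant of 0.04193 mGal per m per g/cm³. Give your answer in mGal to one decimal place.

Free-air correction = 0.3086 × 2647.0 = 816.86 mGal
Free-air anomaly = 980229.84 − 980907.88 + (816.86) = 138.82 mGal
Bouguer slab correction = 0.04193 × 2.55 × 2647.0 = 283.02 mGal
Simple Bouguer anomaly = 138.82 − (283.02) = -144.20 mGal

-144.2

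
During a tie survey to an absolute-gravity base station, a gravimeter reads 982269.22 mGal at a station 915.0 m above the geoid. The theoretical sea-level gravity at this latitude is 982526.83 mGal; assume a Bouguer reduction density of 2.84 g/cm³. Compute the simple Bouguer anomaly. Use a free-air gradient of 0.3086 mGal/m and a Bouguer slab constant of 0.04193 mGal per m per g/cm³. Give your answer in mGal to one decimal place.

-84.2

Free-air correction = 0.3086 × 915.0 = 282.37 mGal
Free-air anomaly = 982269.22 − 982526.83 + (282.37) = 24.76 mGal
Bouguer slab correction = 0.04193 × 2.84 × 915.0 = 108.96 mGal
Simple Bouguer anomaly = 24.76 − (108.96) = -84.20 mGal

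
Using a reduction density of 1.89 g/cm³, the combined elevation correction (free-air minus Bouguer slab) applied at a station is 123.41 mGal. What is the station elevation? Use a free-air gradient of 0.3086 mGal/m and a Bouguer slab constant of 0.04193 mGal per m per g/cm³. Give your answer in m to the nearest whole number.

538

Combined gradient = 0.3086 − 0.04193 × 1.89 = 0.2293523 mGal/m
h = 123.41 / 0.2293523 = 538.08 m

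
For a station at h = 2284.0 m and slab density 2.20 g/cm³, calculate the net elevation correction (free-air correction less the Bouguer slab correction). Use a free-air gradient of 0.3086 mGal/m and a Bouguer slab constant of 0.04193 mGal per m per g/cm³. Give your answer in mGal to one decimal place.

Combined gradient = 0.3086 − 0.04193 × 2.20 = 0.2163540 mGal/m
Combined elevation correction = 0.2163540 × 2284.0 = 494.2 mGal

494.2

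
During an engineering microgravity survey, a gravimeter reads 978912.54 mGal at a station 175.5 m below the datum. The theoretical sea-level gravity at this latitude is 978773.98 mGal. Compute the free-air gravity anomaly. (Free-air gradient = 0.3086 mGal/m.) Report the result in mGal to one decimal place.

Free-air correction = 0.3086 × -175.5 = -54.16 mGal
Free-air anomaly = 978912.54 − 978773.98 + (-54.16) = 84.40 mGal

84.4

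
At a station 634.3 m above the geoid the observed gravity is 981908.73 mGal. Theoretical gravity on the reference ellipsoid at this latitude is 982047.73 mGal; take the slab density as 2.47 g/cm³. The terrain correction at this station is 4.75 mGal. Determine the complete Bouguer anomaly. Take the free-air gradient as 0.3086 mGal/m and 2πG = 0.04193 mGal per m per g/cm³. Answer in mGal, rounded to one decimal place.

-4.2

Free-air correction = 0.3086 × 634.3 = 195.74 mGal
Free-air anomaly = 981908.73 − 982047.73 + (195.74) = 56.74 mGal
Bouguer slab correction = 0.04193 × 2.47 × 634.3 = 65.69 mGal
Simple Bouguer anomaly = 56.74 − (65.69) = -8.95 mGal
Complete Bouguer anomaly = -8.95 + 4.75 = -4.20 mGal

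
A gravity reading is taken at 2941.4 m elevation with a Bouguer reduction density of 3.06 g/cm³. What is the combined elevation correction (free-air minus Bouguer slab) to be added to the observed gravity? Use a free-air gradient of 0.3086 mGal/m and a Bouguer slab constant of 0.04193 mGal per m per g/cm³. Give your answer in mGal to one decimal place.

Combined gradient = 0.3086 − 0.04193 × 3.06 = 0.1802942 mGal/m
Combined elevation correction = 0.1802942 × 2941.4 = 530.3 mGal

530.3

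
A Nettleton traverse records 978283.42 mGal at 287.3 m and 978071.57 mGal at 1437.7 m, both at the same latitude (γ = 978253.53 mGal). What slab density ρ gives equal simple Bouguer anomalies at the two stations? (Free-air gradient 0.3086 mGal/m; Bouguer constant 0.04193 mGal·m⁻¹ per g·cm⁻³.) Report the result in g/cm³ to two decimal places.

Δg_obs = 978071.57 − 978283.42 = -211.85 mGal over Δh = 1437.7 − 287.3 = 1150.4 m
Equal Bouguer anomalies ⇒ Δg_obs + (0.3086 − 0.04193ρ)·Δh = 0
0.3086 − 0.04193ρ = −Δg_obs/Δh = 0.18415
ρ = (0.3086 − 0.18415) / 0.04193 = 2.97 g/cm³

2.97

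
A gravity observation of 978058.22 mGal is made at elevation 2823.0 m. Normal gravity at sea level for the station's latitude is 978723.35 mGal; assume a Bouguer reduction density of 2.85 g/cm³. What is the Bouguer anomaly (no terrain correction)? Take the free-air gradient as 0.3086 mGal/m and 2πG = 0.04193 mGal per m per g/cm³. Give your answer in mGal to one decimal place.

-131.3

Free-air correction = 0.3086 × 2823.0 = 871.18 mGal
Free-air anomaly = 978058.22 − 978723.35 + (871.18) = 206.05 mGal
Bouguer slab correction = 0.04193 × 2.85 × 2823.0 = 337.35 mGal
Simple Bouguer anomaly = 206.05 − (337.35) = -131.30 mGal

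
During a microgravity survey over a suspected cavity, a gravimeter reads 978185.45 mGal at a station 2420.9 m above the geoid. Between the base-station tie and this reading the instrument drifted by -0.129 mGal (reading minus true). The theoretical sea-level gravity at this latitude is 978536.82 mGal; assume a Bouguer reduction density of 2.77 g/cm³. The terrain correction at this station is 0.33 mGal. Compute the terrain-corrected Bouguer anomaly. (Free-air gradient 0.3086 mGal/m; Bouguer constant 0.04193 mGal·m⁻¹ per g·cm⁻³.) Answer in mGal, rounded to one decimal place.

Drift-corrected reading = 978185.45 − (-0.129) = 978185.579 mGal
Free-air correction = 0.3086 × 2420.9 = 747.09 mGal
Free-air anomaly = 978185.579 − 978536.82 + (747.09) = 395.849 mGal
Bouguer slab correction = 0.04193 × 2.77 × 2420.9 = 281.18 mGal
Simple Bouguer anomaly = 395.849 − (281.18) = 114.669 mGal
Complete Bouguer anomaly = 114.669 + 0.33 = 114.999 mGal

115.0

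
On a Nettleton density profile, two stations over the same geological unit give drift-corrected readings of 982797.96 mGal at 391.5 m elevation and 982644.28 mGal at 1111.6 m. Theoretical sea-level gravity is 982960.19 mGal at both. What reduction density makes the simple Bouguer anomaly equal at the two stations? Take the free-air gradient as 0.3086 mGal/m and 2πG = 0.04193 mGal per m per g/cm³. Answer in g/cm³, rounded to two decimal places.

2.27

Δg_obs = 982644.28 − 982797.96 = -153.68 mGal over Δh = 1111.6 − 391.5 = 720.1 m
Equal Bouguer anomalies ⇒ Δg_obs + (0.3086 − 0.04193ρ)·Δh = 0
0.3086 − 0.04193ρ = −Δg_obs/Δh = 0.21341
ρ = (0.3086 − 0.21341) / 0.04193 = 2.27 g/cm³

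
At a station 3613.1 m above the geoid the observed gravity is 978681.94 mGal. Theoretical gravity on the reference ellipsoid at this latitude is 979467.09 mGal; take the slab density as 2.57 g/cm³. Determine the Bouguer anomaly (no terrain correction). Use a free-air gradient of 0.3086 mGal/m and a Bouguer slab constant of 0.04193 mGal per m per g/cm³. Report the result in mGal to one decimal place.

-59.5

Free-air correction = 0.3086 × 3613.1 = 1115.00 mGal
Free-air anomaly = 978681.94 − 979467.09 + (1115.00) = 329.85 mGal
Bouguer slab correction = 0.04193 × 2.57 × 3613.1 = 389.35 mGal
Simple Bouguer anomaly = 329.85 − (389.35) = -59.50 mGal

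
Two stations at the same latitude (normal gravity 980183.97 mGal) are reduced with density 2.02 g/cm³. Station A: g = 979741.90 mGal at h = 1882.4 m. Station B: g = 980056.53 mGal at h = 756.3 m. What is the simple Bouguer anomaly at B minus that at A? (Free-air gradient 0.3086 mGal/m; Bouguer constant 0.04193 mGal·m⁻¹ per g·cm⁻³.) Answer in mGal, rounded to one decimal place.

62.5

Δg_SB(A) = 979741.90 − 980183.97 + 0.3086×1882.4 − 0.04193×2.02×1882.4 = -20.60 mGal
Δg_SB(B) = 980056.53 − 980183.97 + 0.3086×756.3 − 0.04193×2.02×756.3 = 41.90 mGal
Difference = 41.90 − (-20.60) = 62.50 mGal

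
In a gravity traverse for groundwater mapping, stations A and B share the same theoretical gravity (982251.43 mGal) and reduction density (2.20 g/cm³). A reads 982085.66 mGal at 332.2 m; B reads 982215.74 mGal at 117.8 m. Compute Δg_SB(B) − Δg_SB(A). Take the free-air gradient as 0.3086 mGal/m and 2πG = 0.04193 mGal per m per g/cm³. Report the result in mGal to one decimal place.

83.7

Δg_SB(A) = 982085.66 − 982251.43 + 0.3086×332.2 − 0.04193×2.20×332.2 = -93.90 mGal
Δg_SB(B) = 982215.74 − 982251.43 + 0.3086×117.8 − 0.04193×2.20×117.8 = -10.20 mGal
Difference = -10.20 − (-93.90) = 83.70 mGal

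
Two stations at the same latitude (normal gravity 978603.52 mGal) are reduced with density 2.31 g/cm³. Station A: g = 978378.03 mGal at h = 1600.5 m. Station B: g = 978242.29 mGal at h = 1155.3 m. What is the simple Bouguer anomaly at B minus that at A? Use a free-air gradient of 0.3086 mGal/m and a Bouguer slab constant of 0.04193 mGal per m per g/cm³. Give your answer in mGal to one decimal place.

Δg_SB(A) = 978378.03 − 978603.52 + 0.3086×1600.5 − 0.04193×2.31×1600.5 = 113.40 mGal
Δg_SB(B) = 978242.29 − 978603.52 + 0.3086×1155.3 − 0.04193×2.31×1155.3 = -116.60 mGal
Difference = -116.60 − (113.40) = -230.00 mGal

-230.0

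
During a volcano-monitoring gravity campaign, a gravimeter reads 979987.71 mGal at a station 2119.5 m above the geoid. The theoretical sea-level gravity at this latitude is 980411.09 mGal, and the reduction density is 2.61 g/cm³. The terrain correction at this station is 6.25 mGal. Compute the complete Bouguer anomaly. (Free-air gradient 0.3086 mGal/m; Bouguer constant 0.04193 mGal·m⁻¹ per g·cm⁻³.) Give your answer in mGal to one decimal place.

5.0

Free-air correction = 0.3086 × 2119.5 = 654.08 mGal
Free-air anomaly = 979987.71 − 980411.09 + (654.08) = 230.70 mGal
Bouguer slab correction = 0.04193 × 2.61 × 2119.5 = 231.95 mGal
Simple Bouguer anomaly = 230.70 − (231.95) = -1.25 mGal
Complete Bouguer anomaly = -1.25 + 6.25 = 5.00 mGal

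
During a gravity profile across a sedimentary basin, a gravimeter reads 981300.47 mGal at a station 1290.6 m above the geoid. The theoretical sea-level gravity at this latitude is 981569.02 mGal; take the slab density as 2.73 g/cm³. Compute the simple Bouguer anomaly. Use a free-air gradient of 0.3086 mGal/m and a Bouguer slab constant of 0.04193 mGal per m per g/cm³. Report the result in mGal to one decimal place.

Free-air correction = 0.3086 × 1290.6 = 398.28 mGal
Free-air anomaly = 981300.47 − 981569.02 + (398.28) = 129.73 mGal
Bouguer slab correction = 0.04193 × 2.73 × 1290.6 = 147.73 mGal
Simple Bouguer anomaly = 129.73 − (147.73) = -18.00 mGal

-18.0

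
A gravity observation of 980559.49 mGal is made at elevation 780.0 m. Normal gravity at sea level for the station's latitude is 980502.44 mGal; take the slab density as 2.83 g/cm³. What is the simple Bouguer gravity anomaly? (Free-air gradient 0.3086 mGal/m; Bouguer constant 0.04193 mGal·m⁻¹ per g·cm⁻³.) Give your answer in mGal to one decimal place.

Free-air correction = 0.3086 × 780.0 = 240.71 mGal
Free-air anomaly = 980559.49 − 980502.44 + (240.71) = 297.76 mGal
Bouguer slab correction = 0.04193 × 2.83 × 780.0 = 92.56 mGal
Simple Bouguer anomaly = 297.76 − (92.56) = 205.20 mGal

205.2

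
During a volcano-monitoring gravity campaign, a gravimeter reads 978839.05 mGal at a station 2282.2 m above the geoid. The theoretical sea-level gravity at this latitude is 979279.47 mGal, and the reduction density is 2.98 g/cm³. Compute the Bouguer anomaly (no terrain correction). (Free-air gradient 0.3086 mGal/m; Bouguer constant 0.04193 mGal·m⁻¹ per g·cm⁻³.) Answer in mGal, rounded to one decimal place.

Free-air correction = 0.3086 × 2282.2 = 704.29 mGal
Free-air anomaly = 978839.05 − 979279.47 + (704.29) = 263.87 mGal
Bouguer slab correction = 0.04193 × 2.98 × 2282.2 = 285.16 mGal
Simple Bouguer anomaly = 263.87 − (285.16) = -21.29 mGal

-21.3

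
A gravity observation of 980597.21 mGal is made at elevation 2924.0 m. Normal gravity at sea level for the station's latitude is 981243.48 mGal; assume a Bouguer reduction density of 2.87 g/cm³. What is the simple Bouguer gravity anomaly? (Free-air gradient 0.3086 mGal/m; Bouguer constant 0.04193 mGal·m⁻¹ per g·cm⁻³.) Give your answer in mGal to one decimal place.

Free-air correction = 0.3086 × 2924.0 = 902.35 mGal
Free-air anomaly = 980597.21 − 981243.48 + (902.35) = 256.08 mGal
Bouguer slab correction = 0.04193 × 2.87 × 2924.0 = 351.87 mGal
Simple Bouguer anomaly = 256.08 − (351.87) = -95.79 mGal

-95.8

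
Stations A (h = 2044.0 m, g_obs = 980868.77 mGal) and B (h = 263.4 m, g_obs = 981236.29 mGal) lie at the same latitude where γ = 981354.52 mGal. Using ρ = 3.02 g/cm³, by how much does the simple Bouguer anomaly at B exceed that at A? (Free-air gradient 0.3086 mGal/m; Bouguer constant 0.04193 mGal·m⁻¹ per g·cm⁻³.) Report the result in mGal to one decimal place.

43.5

Δg_SB(A) = 980868.77 − 981354.52 + 0.3086×2044.0 − 0.04193×3.02×2044.0 = -113.80 mGal
Δg_SB(B) = 981236.29 − 981354.52 + 0.3086×263.4 − 0.04193×3.02×263.4 = -70.30 mGal
Difference = -70.30 − (-113.80) = 43.50 mGal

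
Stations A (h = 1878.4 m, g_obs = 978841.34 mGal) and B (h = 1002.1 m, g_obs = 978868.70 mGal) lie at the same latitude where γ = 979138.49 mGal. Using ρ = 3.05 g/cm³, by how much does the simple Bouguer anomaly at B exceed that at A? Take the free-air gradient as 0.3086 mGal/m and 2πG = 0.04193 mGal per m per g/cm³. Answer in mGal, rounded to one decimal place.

-131.0

Δg_SB(A) = 978841.34 − 979138.49 + 0.3086×1878.4 − 0.04193×3.05×1878.4 = 42.30 mGal
Δg_SB(B) = 978868.70 − 979138.49 + 0.3086×1002.1 − 0.04193×3.05×1002.1 = -88.70 mGal
Difference = -88.70 − (42.30) = -131.00 mGal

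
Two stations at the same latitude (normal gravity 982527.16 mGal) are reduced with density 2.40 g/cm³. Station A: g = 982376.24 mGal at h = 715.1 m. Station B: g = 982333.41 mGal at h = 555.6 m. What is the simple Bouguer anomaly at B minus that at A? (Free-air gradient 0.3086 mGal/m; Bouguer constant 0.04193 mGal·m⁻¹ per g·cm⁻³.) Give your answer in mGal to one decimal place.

Δg_SB(A) = 982376.24 − 982527.16 + 0.3086×715.1 − 0.04193×2.40×715.1 = -2.20 mGal
Δg_SB(B) = 982333.41 − 982527.16 + 0.3086×555.6 − 0.04193×2.40×555.6 = -78.20 mGal
Difference = -78.20 − (-2.20) = -76.00 mGal

-76.0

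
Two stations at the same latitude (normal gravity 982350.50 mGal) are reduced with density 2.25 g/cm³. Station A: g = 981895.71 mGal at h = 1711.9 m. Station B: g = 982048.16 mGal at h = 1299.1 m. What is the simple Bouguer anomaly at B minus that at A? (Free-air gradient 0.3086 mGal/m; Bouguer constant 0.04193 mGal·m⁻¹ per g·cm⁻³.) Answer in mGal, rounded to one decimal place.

Δg_SB(A) = 981895.71 − 982350.50 + 0.3086×1711.9 − 0.04193×2.25×1711.9 = -88.00 mGal
Δg_SB(B) = 982048.16 − 982350.50 + 0.3086×1299.1 − 0.04193×2.25×1299.1 = -24.00 mGal
Difference = -24.00 − (-88.00) = 64.00 mGal

64.0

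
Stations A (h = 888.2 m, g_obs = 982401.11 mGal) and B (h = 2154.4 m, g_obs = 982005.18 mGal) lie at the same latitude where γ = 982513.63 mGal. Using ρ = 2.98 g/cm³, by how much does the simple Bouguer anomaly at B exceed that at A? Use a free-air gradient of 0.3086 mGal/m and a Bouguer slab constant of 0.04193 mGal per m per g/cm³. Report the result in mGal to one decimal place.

-163.4

Δg_SB(A) = 982401.11 − 982513.63 + 0.3086×888.2 − 0.04193×2.98×888.2 = 50.60 mGal
Δg_SB(B) = 982005.18 − 982513.63 + 0.3086×2154.4 − 0.04193×2.98×2154.4 = -112.80 mGal
Difference = -112.80 − (50.60) = -163.40 mGal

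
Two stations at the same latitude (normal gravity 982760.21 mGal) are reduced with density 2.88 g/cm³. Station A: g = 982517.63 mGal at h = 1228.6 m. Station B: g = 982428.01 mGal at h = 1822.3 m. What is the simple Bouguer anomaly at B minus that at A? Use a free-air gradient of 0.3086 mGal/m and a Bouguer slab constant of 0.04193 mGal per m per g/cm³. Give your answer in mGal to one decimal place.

Δg_SB(A) = 982517.63 − 982760.21 + 0.3086×1228.6 − 0.04193×2.88×1228.6 = -11.80 mGal
Δg_SB(B) = 982428.01 − 982760.21 + 0.3086×1822.3 − 0.04193×2.88×1822.3 = 10.10 mGal
Difference = 10.10 − (-11.80) = 21.90 mGal

21.9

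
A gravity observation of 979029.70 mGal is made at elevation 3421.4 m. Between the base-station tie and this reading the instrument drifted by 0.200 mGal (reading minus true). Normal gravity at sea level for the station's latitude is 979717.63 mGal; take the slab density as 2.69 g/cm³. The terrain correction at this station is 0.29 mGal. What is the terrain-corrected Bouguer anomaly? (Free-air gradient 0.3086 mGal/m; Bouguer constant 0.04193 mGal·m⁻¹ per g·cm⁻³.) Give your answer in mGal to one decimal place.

Drift-corrected reading = 979029.70 − (0.200) = 979029.500 mGal
Free-air correction = 0.3086 × 3421.4 = 1055.84 mGal
Free-air anomaly = 979029.500 − 979717.63 + (1055.84) = 367.710 mGal
Bouguer slab correction = 0.04193 × 2.69 × 3421.4 = 385.91 mGal
Simple Bouguer anomaly = 367.710 − (385.91) = -18.200 mGal
Complete Bouguer anomaly = -18.200 + 0.29 = -17.910 mGal

-17.9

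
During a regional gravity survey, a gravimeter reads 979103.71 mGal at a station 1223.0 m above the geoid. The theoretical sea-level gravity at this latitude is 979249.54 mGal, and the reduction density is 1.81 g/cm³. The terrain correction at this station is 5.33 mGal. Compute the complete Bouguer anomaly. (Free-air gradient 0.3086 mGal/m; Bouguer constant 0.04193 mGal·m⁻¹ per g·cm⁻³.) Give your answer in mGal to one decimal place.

144.1

Free-air correction = 0.3086 × 1223.0 = 377.42 mGal
Free-air anomaly = 979103.71 − 979249.54 + (377.42) = 231.59 mGal
Bouguer slab correction = 0.04193 × 1.81 × 1223.0 = 92.82 mGal
Simple Bouguer anomaly = 231.59 − (92.82) = 138.77 mGal
Complete Bouguer anomaly = 138.77 + 5.33 = 144.10 mGal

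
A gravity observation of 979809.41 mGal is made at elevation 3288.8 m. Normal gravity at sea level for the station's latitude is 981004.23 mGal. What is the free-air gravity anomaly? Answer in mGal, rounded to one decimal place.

Free-air correction = 0.3086 × 3288.8 = 1014.92 mGal
Free-air anomaly = 979809.41 − 981004.23 + (1014.92) = -179.90 mGal

-179.9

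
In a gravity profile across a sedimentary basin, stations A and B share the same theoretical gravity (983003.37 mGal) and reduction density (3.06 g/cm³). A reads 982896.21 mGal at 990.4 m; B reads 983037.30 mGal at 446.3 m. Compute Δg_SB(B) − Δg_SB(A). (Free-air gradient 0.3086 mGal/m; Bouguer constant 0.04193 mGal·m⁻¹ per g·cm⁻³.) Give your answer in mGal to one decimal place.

43.0

Δg_SB(A) = 982896.21 − 983003.37 + 0.3086×990.4 − 0.04193×3.06×990.4 = 71.40 mGal
Δg_SB(B) = 983037.30 − 983003.37 + 0.3086×446.3 − 0.04193×3.06×446.3 = 114.40 mGal
Difference = 114.40 − (71.40) = 43.00 mGal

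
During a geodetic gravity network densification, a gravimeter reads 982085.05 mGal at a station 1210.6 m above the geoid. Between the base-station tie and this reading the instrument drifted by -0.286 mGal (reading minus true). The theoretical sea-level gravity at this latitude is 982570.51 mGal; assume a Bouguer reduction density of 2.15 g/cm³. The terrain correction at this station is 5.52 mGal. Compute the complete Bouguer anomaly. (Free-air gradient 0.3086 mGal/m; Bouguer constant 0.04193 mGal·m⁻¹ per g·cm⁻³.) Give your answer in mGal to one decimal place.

Drift-corrected reading = 982085.05 − (-0.286) = 982085.336 mGal
Free-air correction = 0.3086 × 1210.6 = 373.59 mGal
Free-air anomaly = 982085.336 − 982570.51 + (373.59) = -111.584 mGal
Bouguer slab correction = 0.04193 × 2.15 × 1210.6 = 109.13 mGal
Simple Bouguer anomaly = -111.584 − (109.13) = -220.714 mGal
Complete Bouguer anomaly = -220.714 + 5.52 = -215.194 mGal

-215.2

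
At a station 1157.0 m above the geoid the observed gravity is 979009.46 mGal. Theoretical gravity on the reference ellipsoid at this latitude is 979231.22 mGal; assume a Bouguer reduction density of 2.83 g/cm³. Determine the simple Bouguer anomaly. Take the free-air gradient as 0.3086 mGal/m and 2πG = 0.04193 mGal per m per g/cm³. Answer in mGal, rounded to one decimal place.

Free-air correction = 0.3086 × 1157.0 = 357.05 mGal
Free-air anomaly = 979009.46 − 979231.22 + (357.05) = 135.29 mGal
Bouguer slab correction = 0.04193 × 2.83 × 1157.0 = 137.29 mGal
Simple Bouguer anomaly = 135.29 − (137.29) = -2.00 mGal

-2.0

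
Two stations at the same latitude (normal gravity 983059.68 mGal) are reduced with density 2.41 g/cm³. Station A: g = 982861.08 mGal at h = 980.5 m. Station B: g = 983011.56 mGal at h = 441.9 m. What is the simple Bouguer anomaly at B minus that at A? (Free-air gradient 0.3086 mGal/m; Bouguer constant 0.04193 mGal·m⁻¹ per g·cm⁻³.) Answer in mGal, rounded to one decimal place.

38.7

Δg_SB(A) = 982861.08 − 983059.68 + 0.3086×980.5 − 0.04193×2.41×980.5 = 4.90 mGal
Δg_SB(B) = 983011.56 − 983059.68 + 0.3086×441.9 − 0.04193×2.41×441.9 = 43.60 mGal
Difference = 43.60 − (4.90) = 38.70 mGal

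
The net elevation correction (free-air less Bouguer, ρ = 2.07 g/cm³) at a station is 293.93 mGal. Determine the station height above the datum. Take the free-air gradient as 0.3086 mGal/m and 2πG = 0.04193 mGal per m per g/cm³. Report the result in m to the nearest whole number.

1325

Combined gradient = 0.3086 − 0.04193 × 2.07 = 0.2218049 mGal/m
h = 293.93 / 0.2218049 = 1325.17 m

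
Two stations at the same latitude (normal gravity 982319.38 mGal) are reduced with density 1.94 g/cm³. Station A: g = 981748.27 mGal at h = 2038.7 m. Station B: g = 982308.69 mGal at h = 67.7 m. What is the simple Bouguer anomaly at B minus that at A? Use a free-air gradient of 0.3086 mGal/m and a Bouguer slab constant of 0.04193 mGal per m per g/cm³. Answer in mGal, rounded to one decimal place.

112.5

Δg_SB(A) = 981748.27 − 982319.38 + 0.3086×2038.7 − 0.04193×1.94×2038.7 = -107.80 mGal
Δg_SB(B) = 982308.69 − 982319.38 + 0.3086×67.7 − 0.04193×1.94×67.7 = 4.70 mGal
Difference = 4.70 − (-107.80) = 112.50 mGal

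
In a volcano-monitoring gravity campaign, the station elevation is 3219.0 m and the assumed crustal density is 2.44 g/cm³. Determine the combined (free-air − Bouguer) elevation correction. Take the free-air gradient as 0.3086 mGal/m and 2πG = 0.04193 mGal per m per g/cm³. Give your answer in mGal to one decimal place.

664.1

Combined gradient = 0.3086 − 0.04193 × 2.44 = 0.2062908 mGal/m
Combined elevation correction = 0.2062908 × 3219.0 = 664.1 mGal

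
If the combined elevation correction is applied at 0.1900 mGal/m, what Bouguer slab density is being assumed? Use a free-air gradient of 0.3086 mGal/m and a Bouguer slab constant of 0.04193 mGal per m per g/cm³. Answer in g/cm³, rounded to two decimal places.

2.83

0.1900 = 0.3086 − 0.04193 × ρ
ρ = (0.3086 − 0.1900) / 0.04193 = 2.83 g/cm³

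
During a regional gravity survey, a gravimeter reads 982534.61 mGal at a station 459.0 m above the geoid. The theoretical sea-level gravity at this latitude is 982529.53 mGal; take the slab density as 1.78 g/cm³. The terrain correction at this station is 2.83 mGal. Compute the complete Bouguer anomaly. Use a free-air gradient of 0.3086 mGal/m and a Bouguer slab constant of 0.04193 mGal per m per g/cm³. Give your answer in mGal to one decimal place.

115.3

Free-air correction = 0.3086 × 459.0 = 141.65 mGal
Free-air anomaly = 982534.61 − 982529.53 + (141.65) = 146.73 mGal
Bouguer slab correction = 0.04193 × 1.78 × 459.0 = 34.26 mGal
Simple Bouguer anomaly = 146.73 − (34.26) = 112.47 mGal
Complete Bouguer anomaly = 112.47 + 2.83 = 115.30 mGal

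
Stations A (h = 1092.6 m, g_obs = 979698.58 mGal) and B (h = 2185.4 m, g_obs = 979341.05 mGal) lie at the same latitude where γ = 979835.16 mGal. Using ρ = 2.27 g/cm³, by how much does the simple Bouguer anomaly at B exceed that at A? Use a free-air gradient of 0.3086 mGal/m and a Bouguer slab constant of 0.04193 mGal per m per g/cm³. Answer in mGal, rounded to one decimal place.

-124.3

Δg_SB(A) = 979698.58 − 979835.16 + 0.3086×1092.6 − 0.04193×2.27×1092.6 = 96.60 mGal
Δg_SB(B) = 979341.05 − 979835.16 + 0.3086×2185.4 − 0.04193×2.27×2185.4 = -27.70 mGal
Difference = -27.70 − (96.60) = -124.30 mGal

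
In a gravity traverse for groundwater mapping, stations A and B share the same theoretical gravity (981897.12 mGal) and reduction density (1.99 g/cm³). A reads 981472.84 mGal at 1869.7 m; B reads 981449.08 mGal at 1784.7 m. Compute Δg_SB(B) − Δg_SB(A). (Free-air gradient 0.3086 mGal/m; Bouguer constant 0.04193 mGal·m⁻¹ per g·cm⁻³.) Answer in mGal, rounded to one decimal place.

-42.9

Δg_SB(A) = 981472.84 − 981897.12 + 0.3086×1869.7 − 0.04193×1.99×1869.7 = -3.30 mGal
Δg_SB(B) = 981449.08 − 981897.12 + 0.3086×1784.7 − 0.04193×1.99×1784.7 = -46.20 mGal
Difference = -46.20 − (-3.30) = -42.90 mGal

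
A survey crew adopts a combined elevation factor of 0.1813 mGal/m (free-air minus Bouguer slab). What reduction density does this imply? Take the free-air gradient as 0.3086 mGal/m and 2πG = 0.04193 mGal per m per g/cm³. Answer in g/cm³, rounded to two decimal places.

0.1813 = 0.3086 − 0.04193 × ρ
ρ = (0.3086 − 0.1813) / 0.04193 = 3.04 g/cm³

3.04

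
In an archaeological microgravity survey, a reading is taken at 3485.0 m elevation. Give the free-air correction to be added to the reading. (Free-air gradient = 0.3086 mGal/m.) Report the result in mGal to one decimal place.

1075.5

Free-air correction = 0.3086 × 3485.0 = 1075.5 mGal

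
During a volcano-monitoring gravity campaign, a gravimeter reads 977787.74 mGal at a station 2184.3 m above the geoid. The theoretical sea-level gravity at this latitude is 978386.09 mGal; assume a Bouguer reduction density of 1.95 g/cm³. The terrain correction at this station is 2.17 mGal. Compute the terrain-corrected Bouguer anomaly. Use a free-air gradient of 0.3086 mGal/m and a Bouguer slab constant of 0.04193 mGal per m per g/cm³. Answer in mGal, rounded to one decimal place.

-100.7

Free-air correction = 0.3086 × 2184.3 = 674.07 mGal
Free-air anomaly = 977787.74 − 978386.09 + (674.07) = 75.72 mGal
Bouguer slab correction = 0.04193 × 1.95 × 2184.3 = 178.60 mGal
Simple Bouguer anomaly = 75.72 − (178.60) = -102.88 mGal
Complete Bouguer anomaly = -102.88 + 2.17 = -100.71 mGal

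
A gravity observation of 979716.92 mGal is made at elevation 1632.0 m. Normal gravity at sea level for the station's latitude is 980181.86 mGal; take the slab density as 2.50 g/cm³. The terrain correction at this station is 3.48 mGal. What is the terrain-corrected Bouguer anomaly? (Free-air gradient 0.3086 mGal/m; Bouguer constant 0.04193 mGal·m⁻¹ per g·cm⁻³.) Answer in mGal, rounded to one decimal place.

-128.9

Free-air correction = 0.3086 × 1632.0 = 503.64 mGal
Free-air anomaly = 979716.92 − 980181.86 + (503.64) = 38.70 mGal
Bouguer slab correction = 0.04193 × 2.50 × 1632.0 = 171.07 mGal
Simple Bouguer anomaly = 38.70 − (171.07) = -132.37 mGal
Complete Bouguer anomaly = -132.37 + 3.48 = -128.89 mGal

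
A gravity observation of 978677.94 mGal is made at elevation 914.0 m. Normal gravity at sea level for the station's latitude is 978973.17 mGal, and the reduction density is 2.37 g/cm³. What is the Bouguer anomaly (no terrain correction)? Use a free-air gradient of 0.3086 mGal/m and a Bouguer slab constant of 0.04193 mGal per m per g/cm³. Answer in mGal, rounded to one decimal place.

-104.0

Free-air correction = 0.3086 × 914.0 = 282.06 mGal
Free-air anomaly = 978677.94 − 978973.17 + (282.06) = -13.17 mGal
Bouguer slab correction = 0.04193 × 2.37 × 914.0 = 90.83 mGal
Simple Bouguer anomaly = -13.17 − (90.83) = -104.00 mGal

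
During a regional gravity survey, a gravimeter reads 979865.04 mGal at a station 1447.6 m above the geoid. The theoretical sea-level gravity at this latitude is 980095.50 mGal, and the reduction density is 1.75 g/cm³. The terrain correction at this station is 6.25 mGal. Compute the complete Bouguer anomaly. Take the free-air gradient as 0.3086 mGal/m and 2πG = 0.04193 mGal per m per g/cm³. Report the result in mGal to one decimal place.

116.3

Free-air correction = 0.3086 × 1447.6 = 446.73 mGal
Free-air anomaly = 979865.04 − 980095.50 + (446.73) = 216.27 mGal
Bouguer slab correction = 0.04193 × 1.75 × 1447.6 = 106.22 mGal
Simple Bouguer anomaly = 216.27 − (106.22) = 110.05 mGal
Complete Bouguer anomaly = 110.05 + 6.25 = 116.30 mGal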